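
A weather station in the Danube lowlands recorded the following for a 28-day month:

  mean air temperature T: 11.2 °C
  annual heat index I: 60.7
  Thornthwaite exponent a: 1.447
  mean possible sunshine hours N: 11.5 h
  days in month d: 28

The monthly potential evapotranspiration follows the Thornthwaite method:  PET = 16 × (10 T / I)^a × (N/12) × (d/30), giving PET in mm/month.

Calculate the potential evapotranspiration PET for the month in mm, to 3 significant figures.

34.7 mm

10T/I = 10 × 11.2 / 60.7 = 1.8451
(10T/I)^a = 1.8451^1.447 = 2.4262
Uncorrected PET = 16 × 2.4262 = 38.819 mm
Correction = (N/12)(d/30) = (11.5/12)(28/30) = 0.8944
PET = 38.819 × 0.8944 = 34.720 mm/month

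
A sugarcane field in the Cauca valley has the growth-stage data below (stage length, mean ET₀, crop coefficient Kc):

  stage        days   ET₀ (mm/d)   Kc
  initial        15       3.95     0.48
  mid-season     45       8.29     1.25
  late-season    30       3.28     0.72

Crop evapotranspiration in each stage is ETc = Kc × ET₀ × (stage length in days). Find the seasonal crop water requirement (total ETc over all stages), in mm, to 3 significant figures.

566 mm

initial: 0.48 × 3.95 × 15 = 28.44 mm
mid-season: 1.25 × 8.29 × 45 = 466.31 mm
late-season: 0.72 × 3.28 × 30 = 70.85 mm
Seasonal total = 565.60 mm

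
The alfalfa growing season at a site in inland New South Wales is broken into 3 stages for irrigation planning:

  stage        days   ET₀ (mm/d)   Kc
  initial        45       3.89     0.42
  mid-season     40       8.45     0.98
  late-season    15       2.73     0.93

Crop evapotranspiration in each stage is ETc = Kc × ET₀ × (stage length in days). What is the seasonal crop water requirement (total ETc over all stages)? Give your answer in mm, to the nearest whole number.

443 mm

initial: 0.42 × 3.89 × 45 = 73.52 mm
mid-season: 0.98 × 8.45 × 40 = 331.24 mm
late-season: 0.93 × 2.73 × 15 = 38.08 mm
Seasonal total = 442.84 mm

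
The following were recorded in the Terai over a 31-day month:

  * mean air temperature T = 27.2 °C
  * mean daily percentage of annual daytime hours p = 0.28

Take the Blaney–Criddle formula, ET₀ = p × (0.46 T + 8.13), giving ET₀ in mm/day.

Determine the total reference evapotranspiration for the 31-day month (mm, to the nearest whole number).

179 mm

ET₀ = 0.28 × (0.46 × 27.2 + 8.13) = 0.28 × 20.642 = 5.7798 mm/d
Monthly total = 5.7798 × 31 = 179.174 mm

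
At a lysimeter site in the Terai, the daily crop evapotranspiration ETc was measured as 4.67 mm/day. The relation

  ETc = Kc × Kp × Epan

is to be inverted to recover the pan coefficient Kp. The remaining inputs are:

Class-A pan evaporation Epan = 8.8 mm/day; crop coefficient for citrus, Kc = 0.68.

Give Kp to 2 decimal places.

0.78

ETc = Kc × Kp × Epan  ⇒  Kp = ETc / (Kc × Epan)
Kp = 4.67 / (0.68 × 8.8) = 4.67 / 5.984 = 0.7804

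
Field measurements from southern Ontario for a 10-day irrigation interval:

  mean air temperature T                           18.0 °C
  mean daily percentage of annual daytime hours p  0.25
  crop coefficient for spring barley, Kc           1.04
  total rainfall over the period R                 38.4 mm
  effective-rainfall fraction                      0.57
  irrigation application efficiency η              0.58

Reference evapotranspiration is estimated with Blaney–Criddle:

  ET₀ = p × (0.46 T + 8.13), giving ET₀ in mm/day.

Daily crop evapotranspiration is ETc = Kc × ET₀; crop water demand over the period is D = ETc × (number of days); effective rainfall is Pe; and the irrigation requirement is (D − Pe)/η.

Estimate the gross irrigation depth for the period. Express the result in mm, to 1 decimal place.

ET₀ = 0.25 × (0.46 × 18.0 + 8.13) = 0.25 × 16.410 = 4.1025 mm/d
ETc = Kc × ET₀ = 1.04 × 4.1025 = 4.2666 mm/d
Crop demand D = ETc × 10 d = 4.2666 × 10 = 42.666 mm
Pe = 0.57 × 38.4 = 21.888 mm
D − Pe = 42.666 − 21.888 = 20.778 mm
Gross irrigation = 20.778 / 0.58 = 35.824 mm

35.8 mm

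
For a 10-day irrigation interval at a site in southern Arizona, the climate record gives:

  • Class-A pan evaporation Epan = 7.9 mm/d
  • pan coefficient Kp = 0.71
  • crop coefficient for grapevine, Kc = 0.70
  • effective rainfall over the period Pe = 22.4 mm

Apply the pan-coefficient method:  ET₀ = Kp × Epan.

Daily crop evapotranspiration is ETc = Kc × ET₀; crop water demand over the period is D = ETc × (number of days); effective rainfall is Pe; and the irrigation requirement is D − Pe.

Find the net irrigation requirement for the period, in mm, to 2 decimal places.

ET₀ = 0.71 × 7.9 = 5.6090 mm/d
ETc = Kc × ET₀ = 0.70 × 5.6090 = 3.9263 mm/d
Crop demand D = ETc × 10 d = 3.9263 × 10 = 39.263 mm
D − Pe = 39.263 − 22.4 = 16.863 mm

16.86 mm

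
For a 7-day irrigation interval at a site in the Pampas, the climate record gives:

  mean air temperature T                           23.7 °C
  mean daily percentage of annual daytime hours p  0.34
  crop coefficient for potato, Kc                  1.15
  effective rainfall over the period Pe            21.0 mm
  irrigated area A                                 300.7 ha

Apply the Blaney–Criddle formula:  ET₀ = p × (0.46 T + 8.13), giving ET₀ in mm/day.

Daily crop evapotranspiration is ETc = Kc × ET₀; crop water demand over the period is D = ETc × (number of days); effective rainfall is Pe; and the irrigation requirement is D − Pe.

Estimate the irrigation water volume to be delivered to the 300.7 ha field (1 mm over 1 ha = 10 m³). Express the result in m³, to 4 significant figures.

93490 m³

ET₀ = 0.34 × (0.46 × 23.7 + 8.13) = 0.34 × 19.032 = 6.4709 mm/d
ETc = Kc × ET₀ = 1.15 × 6.4709 = 7.4415 mm/d
Crop demand D = ETc × 7 d = 7.4415 × 7 = 52.091 mm
D − Pe = 52.091 − 21.0 = 31.091 mm
Volume = 31.091 mm × 300.7 ha × 10 = 93490.6 m³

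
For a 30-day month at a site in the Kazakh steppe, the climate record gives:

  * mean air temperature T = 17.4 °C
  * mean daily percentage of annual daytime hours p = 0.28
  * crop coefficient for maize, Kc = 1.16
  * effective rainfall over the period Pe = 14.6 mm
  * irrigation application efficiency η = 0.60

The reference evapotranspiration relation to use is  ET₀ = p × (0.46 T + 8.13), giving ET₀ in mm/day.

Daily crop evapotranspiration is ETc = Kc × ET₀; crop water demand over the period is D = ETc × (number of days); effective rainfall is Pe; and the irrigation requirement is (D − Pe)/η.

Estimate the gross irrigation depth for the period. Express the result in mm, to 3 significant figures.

ET₀ = 0.28 × (0.46 × 17.4 + 8.13) = 0.28 × 16.134 = 4.5175 mm/d
ETc = Kc × ET₀ = 1.16 × 4.5175 = 5.2403 mm/d
Crop demand D = ETc × 30 d = 5.2403 × 30 = 157.209 mm
D − Pe = 157.209 − 14.6 = 142.609 mm
Gross irrigation = 142.609 / 0.60 = 237.682 mm

238 mm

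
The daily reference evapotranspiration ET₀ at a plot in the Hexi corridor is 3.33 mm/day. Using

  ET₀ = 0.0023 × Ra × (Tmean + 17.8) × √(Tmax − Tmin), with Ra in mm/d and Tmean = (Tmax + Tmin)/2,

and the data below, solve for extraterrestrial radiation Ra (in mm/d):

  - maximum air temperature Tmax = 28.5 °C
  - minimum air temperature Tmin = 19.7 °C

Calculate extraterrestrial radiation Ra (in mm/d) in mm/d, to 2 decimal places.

11.65 mm/d

Tmean = 24.10 °C; √ΔT = 2.9665
Ra = ET₀ / [0.0023 × (Tmean+17.8) × √ΔT] = 3.33 / (0.0023 × 41.90 × 2.9665) = 11.648 mm/d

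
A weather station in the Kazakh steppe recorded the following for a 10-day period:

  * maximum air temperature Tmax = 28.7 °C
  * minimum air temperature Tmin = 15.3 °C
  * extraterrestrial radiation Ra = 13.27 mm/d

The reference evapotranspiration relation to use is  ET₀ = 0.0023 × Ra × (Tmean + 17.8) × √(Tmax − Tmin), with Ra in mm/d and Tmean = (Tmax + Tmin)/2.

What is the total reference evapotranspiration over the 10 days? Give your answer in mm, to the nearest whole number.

44 mm

Tmean = (28.7 + 15.3)/2 = 22.00 °C
ET₀ = 0.0023 × 13.27 × (22.00 + 17.8) × √13.4 = 0.0023 × 13.27 × 39.80 × 3.6606 = 4.4467 mm/d
Over 10 days: 4.4467 × 10 = 44.467 mm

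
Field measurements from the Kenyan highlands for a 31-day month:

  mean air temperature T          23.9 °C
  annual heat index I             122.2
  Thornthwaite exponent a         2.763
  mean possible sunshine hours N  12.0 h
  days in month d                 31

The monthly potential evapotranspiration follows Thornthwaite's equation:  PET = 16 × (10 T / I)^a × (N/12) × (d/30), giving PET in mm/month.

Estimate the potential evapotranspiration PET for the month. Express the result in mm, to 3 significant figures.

10T/I = 10 × 23.9 / 122.2 = 1.9558
(10T/I)^a = 1.9558^2.763 = 6.3816
Uncorrected PET = 16 × 6.3816 = 102.106 mm
Correction = (N/12)(d/30) = (12.0/12)(31/30) = 1.0333
PET = 102.106 × 1.0333 = 105.506 mm/month

106 mm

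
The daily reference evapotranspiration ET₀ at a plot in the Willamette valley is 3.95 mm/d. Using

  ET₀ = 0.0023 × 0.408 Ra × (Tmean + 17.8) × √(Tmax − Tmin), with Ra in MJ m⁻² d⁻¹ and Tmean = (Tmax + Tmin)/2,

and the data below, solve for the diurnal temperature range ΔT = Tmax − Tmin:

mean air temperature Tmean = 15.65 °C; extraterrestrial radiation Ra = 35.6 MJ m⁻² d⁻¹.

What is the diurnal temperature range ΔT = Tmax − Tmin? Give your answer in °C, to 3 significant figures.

12.5 °C

√ΔT = ET₀ / [0.0023 × 0.408 × Ra × (Tmean+17.8)] = 3.95 / (0.0023 × 14.5248 × 33.45) = 3.5348
ΔT = 3.5348² = 12.495 °C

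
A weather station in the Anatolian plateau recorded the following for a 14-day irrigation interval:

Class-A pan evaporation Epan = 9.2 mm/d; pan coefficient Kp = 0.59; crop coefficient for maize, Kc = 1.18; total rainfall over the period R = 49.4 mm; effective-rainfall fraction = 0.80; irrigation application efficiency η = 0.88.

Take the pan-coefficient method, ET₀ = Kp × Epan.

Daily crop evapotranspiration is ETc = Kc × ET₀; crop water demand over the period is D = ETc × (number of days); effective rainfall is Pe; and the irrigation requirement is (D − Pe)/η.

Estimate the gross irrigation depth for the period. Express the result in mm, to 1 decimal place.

57.0 mm

ET₀ = 0.59 × 9.2 = 5.4280 mm/d
ETc = Kc × ET₀ = 1.18 × 5.4280 = 6.4050 mm/d
Crop demand D = ETc × 14 d = 6.4050 × 14 = 89.670 mm
Pe = 0.80 × 49.4 = 39.520 mm
D − Pe = 89.670 − 39.520 = 50.150 mm
Gross irrigation = 50.150 / 0.88 = 56.989 mm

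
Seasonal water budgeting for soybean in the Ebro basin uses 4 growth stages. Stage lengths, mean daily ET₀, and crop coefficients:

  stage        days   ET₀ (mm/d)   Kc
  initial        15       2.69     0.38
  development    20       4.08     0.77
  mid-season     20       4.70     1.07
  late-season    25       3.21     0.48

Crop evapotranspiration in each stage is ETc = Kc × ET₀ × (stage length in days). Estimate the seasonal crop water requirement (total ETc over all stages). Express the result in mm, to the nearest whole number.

initial: 0.38 × 2.69 × 15 = 15.33 mm
development: 0.77 × 4.08 × 20 = 62.83 mm
mid-season: 1.07 × 4.70 × 20 = 100.58 mm
late-season: 0.48 × 3.21 × 25 = 38.52 mm
Seasonal total = 217.26 mm

217 mm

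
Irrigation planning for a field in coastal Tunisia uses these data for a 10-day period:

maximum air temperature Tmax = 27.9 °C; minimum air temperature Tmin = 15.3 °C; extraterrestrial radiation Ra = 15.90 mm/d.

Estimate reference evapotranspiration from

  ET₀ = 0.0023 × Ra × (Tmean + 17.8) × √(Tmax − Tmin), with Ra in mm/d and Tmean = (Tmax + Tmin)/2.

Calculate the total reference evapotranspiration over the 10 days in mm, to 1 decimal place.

51.1 mm

Tmean = (27.9 + 15.3)/2 = 21.60 °C
ET₀ = 0.0023 × 15.90 × (21.60 + 17.8) × √12.6 = 0.0023 × 15.90 × 39.40 × 3.5496 = 5.1145 mm/d
Over 10 days: 5.1145 × 10 = 51.145 mm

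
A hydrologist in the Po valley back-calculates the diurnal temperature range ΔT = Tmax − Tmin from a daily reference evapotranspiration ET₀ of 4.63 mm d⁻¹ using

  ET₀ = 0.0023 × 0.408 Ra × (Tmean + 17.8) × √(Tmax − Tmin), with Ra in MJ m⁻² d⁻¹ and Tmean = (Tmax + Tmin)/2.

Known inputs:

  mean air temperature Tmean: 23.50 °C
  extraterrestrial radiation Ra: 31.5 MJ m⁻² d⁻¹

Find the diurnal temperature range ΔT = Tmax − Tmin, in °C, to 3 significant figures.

√ΔT = ET₀ / [0.0023 × 0.408 × Ra × (Tmean+17.8)] = 4.63 / (0.0023 × 12.8520 × 41.30) = 3.7926
ΔT = 3.7926² = 14.384 °C

14.4 °C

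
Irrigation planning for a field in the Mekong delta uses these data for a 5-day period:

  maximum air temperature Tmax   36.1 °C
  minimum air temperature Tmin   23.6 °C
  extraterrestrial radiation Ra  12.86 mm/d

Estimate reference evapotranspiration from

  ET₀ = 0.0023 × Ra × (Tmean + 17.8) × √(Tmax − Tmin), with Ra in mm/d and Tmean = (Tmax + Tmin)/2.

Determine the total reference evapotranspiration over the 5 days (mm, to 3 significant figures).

24.9 mm

Tmean = (36.1 + 23.6)/2 = 29.85 °C
ET₀ = 0.0023 × 12.86 × (29.85 + 17.8) × √12.5 = 0.0023 × 12.86 × 47.65 × 3.5355 = 4.9829 mm/d
Over 5 days: 4.9829 × 5 = 24.915 mm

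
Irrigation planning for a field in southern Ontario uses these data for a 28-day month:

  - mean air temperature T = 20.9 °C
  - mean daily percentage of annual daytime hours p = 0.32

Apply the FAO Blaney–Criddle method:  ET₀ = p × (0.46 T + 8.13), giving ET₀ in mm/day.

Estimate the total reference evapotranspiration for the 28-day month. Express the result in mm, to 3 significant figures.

159 mm

ET₀ = 0.32 × (0.46 × 20.9 + 8.13) = 0.32 × 17.744 = 5.6781 mm/d
Monthly total = 5.6781 × 28 = 158.987 mm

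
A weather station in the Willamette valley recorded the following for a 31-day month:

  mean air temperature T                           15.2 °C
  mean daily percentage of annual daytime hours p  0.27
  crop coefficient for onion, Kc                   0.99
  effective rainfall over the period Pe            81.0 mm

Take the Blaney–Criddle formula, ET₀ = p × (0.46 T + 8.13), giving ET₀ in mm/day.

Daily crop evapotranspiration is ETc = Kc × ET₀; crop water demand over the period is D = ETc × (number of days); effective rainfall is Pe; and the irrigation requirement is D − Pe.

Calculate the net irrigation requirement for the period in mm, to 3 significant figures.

44.3 mm

ET₀ = 0.27 × (0.46 × 15.2 + 8.13) = 0.27 × 15.122 = 4.0829 mm/d
ETc = Kc × ET₀ = 0.99 × 4.0829 = 4.0421 mm/d
Crop demand D = ETc × 31 d = 4.0421 × 31 = 125.305 mm
D − Pe = 125.305 − 81.0 = 44.305 mm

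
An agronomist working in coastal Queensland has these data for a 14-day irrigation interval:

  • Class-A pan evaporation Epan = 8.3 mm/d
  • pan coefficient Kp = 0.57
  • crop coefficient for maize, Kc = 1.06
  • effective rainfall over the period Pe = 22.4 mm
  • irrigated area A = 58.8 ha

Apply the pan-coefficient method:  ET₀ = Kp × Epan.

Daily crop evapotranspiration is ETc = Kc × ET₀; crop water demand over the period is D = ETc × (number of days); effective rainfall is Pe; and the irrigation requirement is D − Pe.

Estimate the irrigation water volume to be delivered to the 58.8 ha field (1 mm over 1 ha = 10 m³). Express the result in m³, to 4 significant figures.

28110 m³

ET₀ = 0.57 × 8.3 = 4.7310 mm/d
ETc = Kc × ET₀ = 1.06 × 4.7310 = 5.0149 mm/d
Crop demand D = ETc × 14 d = 5.0149 × 14 = 70.209 mm
D − Pe = 70.209 − 22.4 = 47.809 mm
Volume = 47.809 mm × 58.8 ha × 10 = 28111.7 m³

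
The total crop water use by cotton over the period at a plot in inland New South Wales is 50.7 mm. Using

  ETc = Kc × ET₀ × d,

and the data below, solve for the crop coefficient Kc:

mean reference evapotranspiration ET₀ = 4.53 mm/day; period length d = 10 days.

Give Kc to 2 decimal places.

ETc = Kc × ET₀ × d  ⇒  Kc = ETc / (ET₀ × d)
Kc = 50.7 / (4.53 × 10) = 50.7 / 45.30 = 1.1192

1.12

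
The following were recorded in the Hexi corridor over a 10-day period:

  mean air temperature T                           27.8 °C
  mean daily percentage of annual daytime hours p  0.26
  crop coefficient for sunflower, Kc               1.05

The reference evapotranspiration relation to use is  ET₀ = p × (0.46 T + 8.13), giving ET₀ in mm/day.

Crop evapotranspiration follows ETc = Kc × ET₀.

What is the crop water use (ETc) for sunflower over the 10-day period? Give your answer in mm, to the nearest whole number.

57 mm

ET₀ = 0.26 × (0.46 × 27.8 + 8.13) = 0.26 × 20.918 = 5.4387 mm/d
ETc = Kc × ET₀ = 1.05 × 5.4387 = 5.7106 mm/d
Over 10 days: 5.7106 × 10 = 57.106 mm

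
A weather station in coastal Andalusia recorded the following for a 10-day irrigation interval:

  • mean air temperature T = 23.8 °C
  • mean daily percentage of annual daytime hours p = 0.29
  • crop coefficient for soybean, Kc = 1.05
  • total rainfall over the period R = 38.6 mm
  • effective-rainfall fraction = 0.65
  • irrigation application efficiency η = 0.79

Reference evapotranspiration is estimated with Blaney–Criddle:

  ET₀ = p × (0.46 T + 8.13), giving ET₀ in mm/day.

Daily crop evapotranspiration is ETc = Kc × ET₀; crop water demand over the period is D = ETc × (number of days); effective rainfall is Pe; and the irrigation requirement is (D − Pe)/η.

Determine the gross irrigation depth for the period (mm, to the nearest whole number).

ET₀ = 0.29 × (0.46 × 23.8 + 8.13) = 0.29 × 19.078 = 5.5326 mm/d
ETc = Kc × ET₀ = 1.05 × 5.5326 = 5.8092 mm/d
Crop demand D = ETc × 10 d = 5.8092 × 10 = 58.092 mm
Pe = 0.65 × 38.6 = 25.090 mm
D − Pe = 58.092 − 25.090 = 33.002 mm
Gross irrigation = 33.002 / 0.79 = 41.775 mm

42 mm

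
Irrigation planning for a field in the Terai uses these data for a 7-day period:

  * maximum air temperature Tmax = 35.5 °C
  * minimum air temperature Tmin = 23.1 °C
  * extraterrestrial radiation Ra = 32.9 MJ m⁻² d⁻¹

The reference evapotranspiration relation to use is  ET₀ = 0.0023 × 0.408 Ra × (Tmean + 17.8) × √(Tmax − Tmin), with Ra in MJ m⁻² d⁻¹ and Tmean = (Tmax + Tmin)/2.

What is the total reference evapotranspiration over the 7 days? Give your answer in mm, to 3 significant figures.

Tmean = (35.5 + 23.1)/2 = 29.30 °C
0.408 Ra = 0.408 × 32.9 = 13.4232 mm/d equivalent
ET₀ = 0.0023 × 13.4232 × (29.30 + 17.8) × √12.4 = 0.0023 × 13.4232 × 47.10 × 3.5214 = 5.1206 mm/d
Over 7 days: 5.1206 × 7 = 35.844 mm

35.8 mm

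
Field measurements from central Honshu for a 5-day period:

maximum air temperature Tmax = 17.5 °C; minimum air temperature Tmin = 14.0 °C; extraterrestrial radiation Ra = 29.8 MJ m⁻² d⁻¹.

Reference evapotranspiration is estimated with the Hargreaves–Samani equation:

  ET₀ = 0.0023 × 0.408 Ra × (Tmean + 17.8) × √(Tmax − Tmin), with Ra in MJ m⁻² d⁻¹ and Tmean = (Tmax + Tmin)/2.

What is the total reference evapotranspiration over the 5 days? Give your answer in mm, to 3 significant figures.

Tmean = (17.5 + 14.0)/2 = 15.75 °C
0.408 Ra = 0.408 × 29.8 = 12.1584 mm/d equivalent
ET₀ = 0.0023 × 12.1584 × (15.75 + 17.8) × √3.5 = 0.0023 × 12.1584 × 33.55 × 1.8708 = 1.7552 mm/d
Over 5 days: 1.7552 × 5 = 8.776 mm

8.78 mm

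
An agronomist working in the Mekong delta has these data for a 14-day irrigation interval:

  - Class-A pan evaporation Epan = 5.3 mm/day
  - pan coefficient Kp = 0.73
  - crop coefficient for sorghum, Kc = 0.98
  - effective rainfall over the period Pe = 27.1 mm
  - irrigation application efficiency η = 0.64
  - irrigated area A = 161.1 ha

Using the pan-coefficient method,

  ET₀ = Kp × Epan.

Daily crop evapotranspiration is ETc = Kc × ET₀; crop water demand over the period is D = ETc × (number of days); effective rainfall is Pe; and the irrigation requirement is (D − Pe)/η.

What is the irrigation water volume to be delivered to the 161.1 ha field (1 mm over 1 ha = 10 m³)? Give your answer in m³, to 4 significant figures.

ET₀ = 0.73 × 5.3 = 3.8690 mm/d
ETc = Kc × ET₀ = 0.98 × 3.8690 = 3.7916 mm/d
Crop demand D = ETc × 14 d = 3.7916 × 14 = 53.082 mm
D − Pe = 53.082 − 27.1 = 25.982 mm
Gross irrigation = 25.982 / 0.64 = 40.597 mm
Volume = 40.597 mm × 161.1 ha × 10 = 65401.8 m³

65400 m³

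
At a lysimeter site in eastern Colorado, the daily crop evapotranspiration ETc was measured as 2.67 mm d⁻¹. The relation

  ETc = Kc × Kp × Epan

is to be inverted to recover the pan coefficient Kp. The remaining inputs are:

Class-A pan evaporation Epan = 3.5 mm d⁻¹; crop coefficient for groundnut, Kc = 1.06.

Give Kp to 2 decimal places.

ETc = Kc × Kp × Epan  ⇒  Kp = ETc / (Kc × Epan)
Kp = 2.67 / (1.06 × 3.5) = 2.67 / 3.710 = 0.7197

0.72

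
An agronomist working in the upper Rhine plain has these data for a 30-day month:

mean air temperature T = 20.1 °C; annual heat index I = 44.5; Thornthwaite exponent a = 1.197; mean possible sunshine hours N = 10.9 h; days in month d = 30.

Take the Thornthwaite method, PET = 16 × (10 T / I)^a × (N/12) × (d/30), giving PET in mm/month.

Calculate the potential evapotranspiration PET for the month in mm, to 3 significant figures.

88.3 mm

10T/I = 10 × 20.1 / 44.5 = 4.5169
(10T/I)^a = 4.5169^1.197 = 6.0792
Uncorrected PET = 16 × 6.0792 = 97.267 mm
Correction = (N/12)(d/30) = (10.9/12)(30/30) = 0.9083
PET = 97.267 × 0.9083 = 88.348 mm/month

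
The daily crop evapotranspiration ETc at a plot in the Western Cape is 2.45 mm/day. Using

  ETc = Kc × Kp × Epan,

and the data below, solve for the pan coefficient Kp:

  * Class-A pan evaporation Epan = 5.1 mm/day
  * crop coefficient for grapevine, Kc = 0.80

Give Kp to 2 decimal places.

0.60

ETc = Kc × Kp × Epan  ⇒  Kp = ETc / (Kc × Epan)
Kp = 2.45 / (0.80 × 5.1) = 2.45 / 4.080 = 0.6005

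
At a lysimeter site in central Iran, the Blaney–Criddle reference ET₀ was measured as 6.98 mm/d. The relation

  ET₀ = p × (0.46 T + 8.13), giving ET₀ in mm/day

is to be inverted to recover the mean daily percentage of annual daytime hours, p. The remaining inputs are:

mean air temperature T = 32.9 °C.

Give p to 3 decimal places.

p = ET₀ / (0.46 T + 8.13) = 6.98 / (0.46 × 32.9 + 8.13) = 6.98 / 23.264 = 0.3000

0.300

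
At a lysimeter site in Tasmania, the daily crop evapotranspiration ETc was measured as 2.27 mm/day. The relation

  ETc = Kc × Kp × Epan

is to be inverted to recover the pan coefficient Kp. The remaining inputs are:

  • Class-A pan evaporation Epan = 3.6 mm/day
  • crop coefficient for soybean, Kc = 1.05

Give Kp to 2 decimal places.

ETc = Kc × Kp × Epan  ⇒  Kp = ETc / (Kc × Epan)
Kp = 2.27 / (1.05 × 3.6) = 2.27 / 3.780 = 0.6005

0.60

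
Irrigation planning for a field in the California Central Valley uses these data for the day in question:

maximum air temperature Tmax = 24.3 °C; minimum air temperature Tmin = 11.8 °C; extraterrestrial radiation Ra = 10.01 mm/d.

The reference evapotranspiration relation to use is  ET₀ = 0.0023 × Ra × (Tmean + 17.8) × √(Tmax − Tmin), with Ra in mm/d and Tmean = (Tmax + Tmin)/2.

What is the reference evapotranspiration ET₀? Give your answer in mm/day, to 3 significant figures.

Tmean = (24.3 + 11.8)/2 = 18.05 °C
ET₀ = 0.0023 × 10.01 × (18.05 + 17.8) × √12.5 = 0.0023 × 10.01 × 35.85 × 3.5355 = 2.9181 mm/d

2.92 mm/day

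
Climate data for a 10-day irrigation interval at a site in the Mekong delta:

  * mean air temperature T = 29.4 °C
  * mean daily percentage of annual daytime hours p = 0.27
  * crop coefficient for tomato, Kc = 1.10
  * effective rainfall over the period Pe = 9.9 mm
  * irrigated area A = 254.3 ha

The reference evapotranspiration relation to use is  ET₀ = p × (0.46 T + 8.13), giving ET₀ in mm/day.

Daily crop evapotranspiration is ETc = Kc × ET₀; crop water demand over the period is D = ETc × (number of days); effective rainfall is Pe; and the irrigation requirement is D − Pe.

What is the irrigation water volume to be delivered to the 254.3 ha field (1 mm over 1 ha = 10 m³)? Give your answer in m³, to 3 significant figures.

138000 m³

ET₀ = 0.27 × (0.46 × 29.4 + 8.13) = 0.27 × 21.654 = 5.8466 mm/d
ETc = Kc × ET₀ = 1.10 × 5.8466 = 6.4313 mm/d
Crop demand D = ETc × 10 d = 6.4313 × 10 = 64.313 mm
D − Pe = 64.313 − 9.9 = 54.413 mm
Volume = 54.413 mm × 254.3 ha × 10 = 138372.3 m³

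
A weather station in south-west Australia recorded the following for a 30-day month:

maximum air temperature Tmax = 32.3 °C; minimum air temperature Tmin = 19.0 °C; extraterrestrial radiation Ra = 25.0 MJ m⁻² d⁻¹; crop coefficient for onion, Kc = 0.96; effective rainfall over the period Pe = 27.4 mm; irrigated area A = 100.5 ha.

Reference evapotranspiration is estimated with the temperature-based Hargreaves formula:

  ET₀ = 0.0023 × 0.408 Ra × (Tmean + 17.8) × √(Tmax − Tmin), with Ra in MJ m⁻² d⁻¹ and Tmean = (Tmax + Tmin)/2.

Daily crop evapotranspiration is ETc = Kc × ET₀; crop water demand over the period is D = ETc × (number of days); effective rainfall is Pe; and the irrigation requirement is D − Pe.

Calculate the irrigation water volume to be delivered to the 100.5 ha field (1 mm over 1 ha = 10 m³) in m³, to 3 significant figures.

Tmean = (32.3 + 19.0)/2 = 25.65 °C
0.408 Ra = 0.408 × 25.0 = 10.2000 mm/d equivalent
ET₀ = 0.0023 × 10.2000 × (25.65 + 17.8) × √13.3 = 0.0023 × 10.2000 × 43.45 × 3.6469 = 3.7174 mm/d
ETc = Kc × ET₀ = 0.96 × 3.7174 = 3.5687 mm/d
Crop demand D = ETc × 30 d = 3.5687 × 30 = 107.061 mm
D − Pe = 107.061 − 27.4 = 79.661 mm
Volume = 79.661 mm × 100.5 ha × 10 = 80059.3 m³

80100 m³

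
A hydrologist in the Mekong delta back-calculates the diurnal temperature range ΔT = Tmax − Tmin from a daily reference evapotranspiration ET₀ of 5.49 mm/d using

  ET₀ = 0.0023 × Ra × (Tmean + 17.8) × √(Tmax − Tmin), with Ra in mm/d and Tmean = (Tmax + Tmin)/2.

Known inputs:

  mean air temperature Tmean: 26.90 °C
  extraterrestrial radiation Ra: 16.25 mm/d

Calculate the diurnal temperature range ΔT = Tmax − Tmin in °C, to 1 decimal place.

10.8 °C

√ΔT = ET₀ / [0.0023 × Ra × (Tmean+17.8)] = 5.49 / (0.0023 × 16.25 × 44.70) = 3.2861
ΔT = 3.2861² = 10.798 °C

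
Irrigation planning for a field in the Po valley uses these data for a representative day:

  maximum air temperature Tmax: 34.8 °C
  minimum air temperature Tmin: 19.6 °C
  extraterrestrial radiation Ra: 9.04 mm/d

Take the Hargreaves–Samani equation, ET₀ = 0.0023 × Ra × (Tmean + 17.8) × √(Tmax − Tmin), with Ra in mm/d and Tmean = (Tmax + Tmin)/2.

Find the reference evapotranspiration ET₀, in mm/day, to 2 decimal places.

3.65 mm/day

Tmean = (34.8 + 19.6)/2 = 27.20 °C
ET₀ = 0.0023 × 9.04 × (27.20 + 17.8) × √15.2 = 0.0023 × 9.04 × 45.00 × 3.8987 = 3.6478 mm/d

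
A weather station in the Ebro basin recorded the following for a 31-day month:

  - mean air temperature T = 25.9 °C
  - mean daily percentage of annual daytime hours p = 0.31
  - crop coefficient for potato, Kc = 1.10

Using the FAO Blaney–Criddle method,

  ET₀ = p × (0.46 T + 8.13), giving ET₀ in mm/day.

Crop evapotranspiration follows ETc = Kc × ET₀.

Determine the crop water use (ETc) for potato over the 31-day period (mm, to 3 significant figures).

212 mm

ET₀ = 0.31 × (0.46 × 25.9 + 8.13) = 0.31 × 20.044 = 6.2136 mm/d
ETc = Kc × ET₀ = 1.10 × 6.2136 = 6.8350 mm/d
Over 31 days: 6.8350 × 31 = 211.885 mm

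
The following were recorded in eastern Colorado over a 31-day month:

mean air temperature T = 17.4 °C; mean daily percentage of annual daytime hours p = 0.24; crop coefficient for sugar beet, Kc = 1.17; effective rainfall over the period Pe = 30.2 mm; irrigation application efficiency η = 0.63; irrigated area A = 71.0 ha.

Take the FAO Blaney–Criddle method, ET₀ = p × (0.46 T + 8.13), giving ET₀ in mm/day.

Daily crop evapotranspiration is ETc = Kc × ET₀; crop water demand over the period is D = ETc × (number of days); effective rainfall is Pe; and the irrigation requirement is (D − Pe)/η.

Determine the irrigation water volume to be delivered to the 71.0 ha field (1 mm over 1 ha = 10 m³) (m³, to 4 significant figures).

124200 m³

ET₀ = 0.24 × (0.46 × 17.4 + 8.13) = 0.24 × 16.134 = 3.8722 mm/d
ETc = Kc × ET₀ = 1.17 × 3.8722 = 4.5305 mm/d
Crop demand D = ETc × 31 d = 4.5305 × 31 = 140.446 mm
D − Pe = 140.446 − 30.2 = 110.246 mm
Gross irrigation = 110.246 / 0.63 = 174.994 mm
Volume = 174.994 mm × 71.0 ha × 10 = 124245.7 m³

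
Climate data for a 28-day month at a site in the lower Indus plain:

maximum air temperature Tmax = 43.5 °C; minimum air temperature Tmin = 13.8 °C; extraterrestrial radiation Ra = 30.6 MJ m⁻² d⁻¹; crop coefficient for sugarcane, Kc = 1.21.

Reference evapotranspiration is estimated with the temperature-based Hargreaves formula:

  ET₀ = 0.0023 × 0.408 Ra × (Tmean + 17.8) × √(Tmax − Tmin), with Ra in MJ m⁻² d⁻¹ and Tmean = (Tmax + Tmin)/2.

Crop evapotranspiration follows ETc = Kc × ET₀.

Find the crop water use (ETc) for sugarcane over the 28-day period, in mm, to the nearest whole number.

Tmean = (43.5 + 13.8)/2 = 28.65 °C
0.408 Ra = 0.408 × 30.6 = 12.4848 mm/d equivalent
ET₀ = 0.0023 × 12.4848 × (28.65 + 17.8) × √29.7 = 0.0023 × 12.4848 × 46.45 × 5.4498 = 7.2690 mm/d
ETc = Kc × ET₀ = 1.21 × 7.2690 = 8.7955 mm/d
Over 28 days: 8.7955 × 28 = 246.274 mm

246 mm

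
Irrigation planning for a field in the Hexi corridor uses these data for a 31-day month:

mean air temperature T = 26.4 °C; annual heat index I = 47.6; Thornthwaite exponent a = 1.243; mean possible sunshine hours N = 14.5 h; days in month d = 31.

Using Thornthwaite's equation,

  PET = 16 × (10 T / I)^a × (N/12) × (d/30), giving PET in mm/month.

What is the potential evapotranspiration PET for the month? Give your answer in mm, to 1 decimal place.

168.0 mm

10T/I = 10 × 26.4 / 47.6 = 5.5462
(10T/I)^a = 5.5462^1.243 = 8.4098
Uncorrected PET = 16 × 8.4098 = 134.557 mm
Correction = (N/12)(d/30) = (14.5/12)(31/30) = 1.2486
PET = 134.557 × 1.2486 = 168.008 mm/month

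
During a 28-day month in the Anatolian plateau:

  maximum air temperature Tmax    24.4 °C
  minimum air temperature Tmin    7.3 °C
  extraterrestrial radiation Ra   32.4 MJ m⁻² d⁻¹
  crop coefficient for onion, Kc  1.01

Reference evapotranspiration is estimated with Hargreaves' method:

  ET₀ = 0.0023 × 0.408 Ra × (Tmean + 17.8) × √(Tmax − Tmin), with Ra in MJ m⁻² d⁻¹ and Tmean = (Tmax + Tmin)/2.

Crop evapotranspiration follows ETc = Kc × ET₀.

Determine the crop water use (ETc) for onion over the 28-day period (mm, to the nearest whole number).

120 mm

Tmean = (24.4 + 7.3)/2 = 15.85 °C
0.408 Ra = 0.408 × 32.4 = 13.2192 mm/d equivalent
ET₀ = 0.0023 × 13.2192 × (15.85 + 17.8) × √17.1 = 0.0023 × 13.2192 × 33.65 × 4.1352 = 4.2307 mm/d
ETc = Kc × ET₀ = 1.01 × 4.2307 = 4.2730 mm/d
Over 28 days: 4.2730 × 28 = 119.644 mm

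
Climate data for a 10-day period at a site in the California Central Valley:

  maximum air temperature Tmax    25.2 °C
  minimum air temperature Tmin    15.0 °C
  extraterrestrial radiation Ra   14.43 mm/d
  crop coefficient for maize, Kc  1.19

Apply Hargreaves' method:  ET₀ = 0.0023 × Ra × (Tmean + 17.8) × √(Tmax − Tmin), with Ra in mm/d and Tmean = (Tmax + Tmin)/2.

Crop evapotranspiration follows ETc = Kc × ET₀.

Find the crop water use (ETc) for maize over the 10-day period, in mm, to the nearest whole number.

Tmean = (25.2 + 15.0)/2 = 20.10 °C
ET₀ = 0.0023 × 14.43 × (20.10 + 17.8) × √10.2 = 0.0023 × 14.43 × 37.90 × 3.1937 = 4.0172 mm/d
ETc = Kc × ET₀ = 1.19 × 4.0172 = 4.7805 mm/d
Over 10 days: 4.7805 × 10 = 47.805 mm

48 mm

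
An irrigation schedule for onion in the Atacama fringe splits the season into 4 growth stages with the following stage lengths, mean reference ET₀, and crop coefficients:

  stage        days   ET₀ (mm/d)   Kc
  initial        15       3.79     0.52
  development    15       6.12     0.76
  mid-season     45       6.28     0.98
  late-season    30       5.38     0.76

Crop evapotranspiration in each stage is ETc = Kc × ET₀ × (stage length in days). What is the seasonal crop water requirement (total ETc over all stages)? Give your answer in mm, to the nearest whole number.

499 mm

initial: 0.52 × 3.79 × 15 = 29.56 mm
development: 0.76 × 6.12 × 15 = 69.77 mm
mid-season: 0.98 × 6.28 × 45 = 276.95 mm
late-season: 0.76 × 5.38 × 30 = 122.66 mm
Seasonal total = 498.94 mm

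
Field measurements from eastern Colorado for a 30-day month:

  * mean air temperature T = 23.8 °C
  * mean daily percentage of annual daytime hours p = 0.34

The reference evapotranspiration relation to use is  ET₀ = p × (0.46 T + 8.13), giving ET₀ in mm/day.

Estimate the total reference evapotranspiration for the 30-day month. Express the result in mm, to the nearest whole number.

ET₀ = 0.34 × (0.46 × 23.8 + 8.13) = 0.34 × 19.078 = 6.4865 mm/d
Monthly total = 6.4865 × 30 = 194.595 mm

195 mm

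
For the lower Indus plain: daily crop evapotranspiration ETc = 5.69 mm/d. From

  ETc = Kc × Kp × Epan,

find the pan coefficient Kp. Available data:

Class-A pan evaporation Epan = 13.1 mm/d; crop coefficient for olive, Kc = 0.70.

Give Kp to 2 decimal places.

ETc = Kc × Kp × Epan  ⇒  Kp = ETc / (Kc × Epan)
Kp = 5.69 / (0.70 × 13.1) = 5.69 / 9.170 = 0.6205

0.62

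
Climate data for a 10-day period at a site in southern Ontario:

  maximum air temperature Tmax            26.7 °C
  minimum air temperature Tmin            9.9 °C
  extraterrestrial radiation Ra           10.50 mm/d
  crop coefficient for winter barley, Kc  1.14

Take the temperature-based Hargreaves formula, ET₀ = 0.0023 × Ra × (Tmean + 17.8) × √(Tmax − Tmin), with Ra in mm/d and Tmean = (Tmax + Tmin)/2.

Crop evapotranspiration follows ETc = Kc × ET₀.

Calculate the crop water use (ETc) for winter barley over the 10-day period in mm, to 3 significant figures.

40.7 mm

Tmean = (26.7 + 9.9)/2 = 18.30 °C
ET₀ = 0.0023 × 10.50 × (18.30 + 17.8) × √16.8 = 0.0023 × 10.50 × 36.10 × 4.0988 = 3.5734 mm/d
ETc = Kc × ET₀ = 1.14 × 3.5734 = 4.0737 mm/d
Over 10 days: 4.0737 × 10 = 40.737 mm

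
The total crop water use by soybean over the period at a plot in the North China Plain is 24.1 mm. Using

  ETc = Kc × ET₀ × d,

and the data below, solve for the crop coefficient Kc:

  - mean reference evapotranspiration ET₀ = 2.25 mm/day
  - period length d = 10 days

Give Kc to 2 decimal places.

ETc = Kc × ET₀ × d  ⇒  Kc = ETc / (ET₀ × d)
Kc = 24.1 / (2.25 × 10) = 24.1 / 22.50 = 1.0711

1.07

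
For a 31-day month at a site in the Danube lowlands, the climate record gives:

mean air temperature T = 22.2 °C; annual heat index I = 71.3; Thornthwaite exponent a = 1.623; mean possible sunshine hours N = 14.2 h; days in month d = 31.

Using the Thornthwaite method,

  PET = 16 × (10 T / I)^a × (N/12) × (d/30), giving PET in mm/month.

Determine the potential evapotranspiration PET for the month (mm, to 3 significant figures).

124 mm

10T/I = 10 × 22.2 / 71.3 = 3.1136
(10T/I)^a = 3.1136^1.623 = 6.3178
Uncorrected PET = 16 × 6.3178 = 101.085 mm
Correction = (N/12)(d/30) = (14.2/12)(31/30) = 1.2228
PET = 101.085 × 1.2228 = 123.607 mm/month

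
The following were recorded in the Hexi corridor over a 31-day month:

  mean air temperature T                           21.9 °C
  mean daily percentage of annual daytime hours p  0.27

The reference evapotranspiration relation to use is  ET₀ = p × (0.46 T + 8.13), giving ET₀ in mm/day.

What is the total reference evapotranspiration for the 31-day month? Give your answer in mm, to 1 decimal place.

ET₀ = 0.27 × (0.46 × 21.9 + 8.13) = 0.27 × 18.204 = 4.9151 mm/d
Monthly total = 4.9151 × 31 = 152.368 mm

152.4 mm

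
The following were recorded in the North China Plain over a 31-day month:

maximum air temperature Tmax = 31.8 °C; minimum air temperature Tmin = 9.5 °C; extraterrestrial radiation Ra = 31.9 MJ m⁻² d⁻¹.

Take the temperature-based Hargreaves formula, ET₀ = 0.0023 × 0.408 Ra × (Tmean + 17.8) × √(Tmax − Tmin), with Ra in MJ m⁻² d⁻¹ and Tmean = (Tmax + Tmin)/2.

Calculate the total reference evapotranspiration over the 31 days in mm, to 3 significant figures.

Tmean = (31.8 + 9.5)/2 = 20.65 °C
0.408 Ra = 0.408 × 31.9 = 13.0152 mm/d equivalent
ET₀ = 0.0023 × 13.0152 × (20.65 + 17.8) × √22.3 = 0.0023 × 13.0152 × 38.45 × 4.7223 = 5.4354 mm/d
Over 31 days: 5.4354 × 31 = 168.497 mm

168 mm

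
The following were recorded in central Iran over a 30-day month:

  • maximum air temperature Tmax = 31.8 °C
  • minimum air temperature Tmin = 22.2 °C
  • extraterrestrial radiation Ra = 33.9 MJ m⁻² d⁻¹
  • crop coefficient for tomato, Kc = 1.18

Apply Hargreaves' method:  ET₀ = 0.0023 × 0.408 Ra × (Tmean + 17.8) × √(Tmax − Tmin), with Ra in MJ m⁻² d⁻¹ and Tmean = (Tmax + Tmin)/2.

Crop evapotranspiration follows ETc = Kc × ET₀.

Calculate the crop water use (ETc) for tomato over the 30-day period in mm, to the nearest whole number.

156 mm

Tmean = (31.8 + 22.2)/2 = 27.00 °C
0.408 Ra = 0.408 × 33.9 = 13.8312 mm/d equivalent
ET₀ = 0.0023 × 13.8312 × (27.00 + 17.8) × √9.6 = 0.0023 × 13.8312 × 44.80 × 3.0984 = 4.4157 mm/d
ETc = Kc × ET₀ = 1.18 × 4.4157 = 5.2105 mm/d
Over 30 days: 5.2105 × 30 = 156.315 mm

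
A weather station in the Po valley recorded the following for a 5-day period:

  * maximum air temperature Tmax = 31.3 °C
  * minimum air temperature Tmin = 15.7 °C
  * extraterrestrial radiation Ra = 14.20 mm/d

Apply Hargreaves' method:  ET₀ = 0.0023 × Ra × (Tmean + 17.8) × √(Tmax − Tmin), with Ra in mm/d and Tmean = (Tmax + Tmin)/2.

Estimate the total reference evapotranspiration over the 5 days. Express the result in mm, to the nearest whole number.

Tmean = (31.3 + 15.7)/2 = 23.50 °C
ET₀ = 0.0023 × 14.20 × (23.50 + 17.8) × √15.6 = 0.0023 × 14.20 × 41.30 × 3.9497 = 5.3276 mm/d
Over 5 days: 5.3276 × 5 = 26.638 mm

27 mm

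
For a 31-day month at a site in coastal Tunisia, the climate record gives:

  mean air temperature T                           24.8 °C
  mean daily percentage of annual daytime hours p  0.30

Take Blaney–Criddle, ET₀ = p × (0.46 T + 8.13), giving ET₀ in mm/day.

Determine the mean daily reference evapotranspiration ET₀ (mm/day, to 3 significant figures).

ET₀ = 0.30 × (0.46 × 24.8 + 8.13) = 0.30 × 19.538 = 5.8614 mm/d

5.86 mm/day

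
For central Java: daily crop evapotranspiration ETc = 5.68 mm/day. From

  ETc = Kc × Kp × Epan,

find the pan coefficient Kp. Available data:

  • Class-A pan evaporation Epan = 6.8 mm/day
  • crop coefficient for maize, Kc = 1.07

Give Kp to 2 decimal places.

ETc = Kc × Kp × Epan  ⇒  Kp = ETc / (Kc × Epan)
Kp = 5.68 / (1.07 × 6.8) = 5.68 / 7.276 = 0.7806

0.78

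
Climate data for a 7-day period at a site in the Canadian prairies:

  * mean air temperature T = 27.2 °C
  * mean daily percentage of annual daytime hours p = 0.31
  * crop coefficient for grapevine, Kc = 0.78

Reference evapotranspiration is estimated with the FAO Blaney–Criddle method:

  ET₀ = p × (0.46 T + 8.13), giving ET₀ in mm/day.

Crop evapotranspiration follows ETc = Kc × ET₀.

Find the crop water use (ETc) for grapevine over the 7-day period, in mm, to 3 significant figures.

ET₀ = 0.31 × (0.46 × 27.2 + 8.13) = 0.31 × 20.642 = 6.3990 mm/d
ETc = Kc × ET₀ = 0.78 × 6.3990 = 4.9912 mm/d
Over 7 days: 4.9912 × 7 = 34.938 mm

34.9 mm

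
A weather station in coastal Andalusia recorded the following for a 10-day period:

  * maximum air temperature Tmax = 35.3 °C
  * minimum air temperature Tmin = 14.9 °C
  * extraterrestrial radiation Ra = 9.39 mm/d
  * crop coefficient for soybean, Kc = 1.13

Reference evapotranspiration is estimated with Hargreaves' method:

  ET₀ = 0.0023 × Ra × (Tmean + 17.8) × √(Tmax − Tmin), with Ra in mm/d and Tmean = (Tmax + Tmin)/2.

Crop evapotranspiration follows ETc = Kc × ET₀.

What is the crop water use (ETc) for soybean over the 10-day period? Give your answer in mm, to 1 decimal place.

47.3 mm

Tmean = (35.3 + 14.9)/2 = 25.10 °C
ET₀ = 0.0023 × 9.39 × (25.10 + 17.8) × √20.4 = 0.0023 × 9.39 × 42.90 × 4.5166 = 4.1847 mm/d
ETc = Kc × ET₀ = 1.13 × 4.1847 = 4.7287 mm/d
Over 10 days: 4.7287 × 10 = 47.287 mm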